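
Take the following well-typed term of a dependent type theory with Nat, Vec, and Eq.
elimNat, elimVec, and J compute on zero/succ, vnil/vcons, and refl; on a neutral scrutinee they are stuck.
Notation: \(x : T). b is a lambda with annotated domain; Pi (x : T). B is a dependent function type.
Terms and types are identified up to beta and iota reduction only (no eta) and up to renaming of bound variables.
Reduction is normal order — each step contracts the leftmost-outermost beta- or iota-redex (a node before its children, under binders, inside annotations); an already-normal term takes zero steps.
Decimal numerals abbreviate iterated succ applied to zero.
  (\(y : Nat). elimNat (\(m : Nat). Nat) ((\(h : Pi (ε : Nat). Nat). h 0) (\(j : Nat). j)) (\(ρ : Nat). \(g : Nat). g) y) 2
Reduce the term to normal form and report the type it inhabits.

normal form:
  0
inferred type:
  Nat
observation: the leftmost-outermost redex is a beta-redex, and normalization takes 10 steps.


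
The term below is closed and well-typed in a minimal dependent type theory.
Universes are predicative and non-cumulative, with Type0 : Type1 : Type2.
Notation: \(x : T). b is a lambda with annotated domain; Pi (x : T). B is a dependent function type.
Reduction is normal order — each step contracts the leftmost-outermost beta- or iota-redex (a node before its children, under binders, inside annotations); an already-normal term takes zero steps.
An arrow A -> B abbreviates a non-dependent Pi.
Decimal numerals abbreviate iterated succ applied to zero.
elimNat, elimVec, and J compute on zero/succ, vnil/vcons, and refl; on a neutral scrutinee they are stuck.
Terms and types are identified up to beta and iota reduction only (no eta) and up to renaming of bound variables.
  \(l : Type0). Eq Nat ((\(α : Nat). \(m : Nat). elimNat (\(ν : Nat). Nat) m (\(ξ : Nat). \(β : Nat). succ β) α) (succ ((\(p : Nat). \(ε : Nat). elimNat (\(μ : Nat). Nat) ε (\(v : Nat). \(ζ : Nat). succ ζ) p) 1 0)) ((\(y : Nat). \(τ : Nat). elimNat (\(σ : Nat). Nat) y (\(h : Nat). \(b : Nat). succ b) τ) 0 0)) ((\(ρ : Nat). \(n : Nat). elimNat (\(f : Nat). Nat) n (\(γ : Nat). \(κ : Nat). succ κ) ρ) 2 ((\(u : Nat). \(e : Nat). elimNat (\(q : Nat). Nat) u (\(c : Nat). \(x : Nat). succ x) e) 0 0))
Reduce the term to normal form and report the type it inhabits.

reduced normal form:
  \(l : Type0). Eq Nat 2 2
type:
  Type0 -> Type0
observation: the leftmost-outermost redex is a beta-redex, and normalization takes 30 steps.


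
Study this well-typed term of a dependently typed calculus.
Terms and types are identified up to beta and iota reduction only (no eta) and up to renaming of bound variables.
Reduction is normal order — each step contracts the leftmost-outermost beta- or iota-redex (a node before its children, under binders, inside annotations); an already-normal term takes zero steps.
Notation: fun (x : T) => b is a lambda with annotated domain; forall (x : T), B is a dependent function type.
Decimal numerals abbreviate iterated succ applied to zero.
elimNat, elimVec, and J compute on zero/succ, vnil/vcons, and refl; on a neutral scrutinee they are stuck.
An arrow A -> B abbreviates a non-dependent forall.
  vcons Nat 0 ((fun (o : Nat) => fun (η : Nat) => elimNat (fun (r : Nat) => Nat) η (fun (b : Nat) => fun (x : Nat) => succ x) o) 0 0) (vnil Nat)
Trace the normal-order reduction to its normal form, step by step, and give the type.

normal-order reduction sequence:
  vcons Nat 0 ((fun (o : Nat) => fun (η : Nat) => elimNat (fun (r : Nat) => Nat) η (fun (b : Nat) => fun (x : Nat) => succ x) o) 0 0) (vnil Nat)
  ~> vcons Nat 0 ((fun (o : Nat) => elimNat (fun (η : Nat) => Nat) o (fun (r : Nat) => fun (b : Nat) => succ b) 0) 0) (vnil Nat)
  ~> vcons Nat 0 (elimNat (fun (o : Nat) => Nat) 0 (fun (η : Nat) => fun (r : Nat) => succ r) 0) (vnil Nat)
  ~> vcons Nat 0 0 (vnil Nat)
inferred type:
  Vec Nat 1


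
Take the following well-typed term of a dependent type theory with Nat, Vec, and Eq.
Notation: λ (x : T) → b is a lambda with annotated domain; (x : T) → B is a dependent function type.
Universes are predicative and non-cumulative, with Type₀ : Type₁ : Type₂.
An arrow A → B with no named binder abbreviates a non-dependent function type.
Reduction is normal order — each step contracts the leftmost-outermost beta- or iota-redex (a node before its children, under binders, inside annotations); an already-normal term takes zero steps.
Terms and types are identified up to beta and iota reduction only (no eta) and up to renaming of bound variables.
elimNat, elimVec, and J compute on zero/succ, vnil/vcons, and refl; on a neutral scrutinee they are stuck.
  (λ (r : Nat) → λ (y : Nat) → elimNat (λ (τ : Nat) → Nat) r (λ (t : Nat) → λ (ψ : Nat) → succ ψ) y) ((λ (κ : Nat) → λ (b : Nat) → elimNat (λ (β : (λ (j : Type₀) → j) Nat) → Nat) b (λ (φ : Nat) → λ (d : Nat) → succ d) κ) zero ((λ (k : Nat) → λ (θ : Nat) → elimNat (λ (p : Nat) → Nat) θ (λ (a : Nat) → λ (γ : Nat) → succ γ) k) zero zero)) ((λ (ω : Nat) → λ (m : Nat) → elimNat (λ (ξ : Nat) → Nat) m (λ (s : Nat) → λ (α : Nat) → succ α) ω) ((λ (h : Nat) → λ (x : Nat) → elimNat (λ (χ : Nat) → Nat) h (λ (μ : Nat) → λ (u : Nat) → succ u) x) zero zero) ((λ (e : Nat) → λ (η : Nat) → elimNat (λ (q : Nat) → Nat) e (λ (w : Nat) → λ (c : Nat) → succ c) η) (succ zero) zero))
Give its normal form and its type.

normal form:
  succ zero
type:
  Nat
observation: the term reaches its normal form after 21 normal-order steps.


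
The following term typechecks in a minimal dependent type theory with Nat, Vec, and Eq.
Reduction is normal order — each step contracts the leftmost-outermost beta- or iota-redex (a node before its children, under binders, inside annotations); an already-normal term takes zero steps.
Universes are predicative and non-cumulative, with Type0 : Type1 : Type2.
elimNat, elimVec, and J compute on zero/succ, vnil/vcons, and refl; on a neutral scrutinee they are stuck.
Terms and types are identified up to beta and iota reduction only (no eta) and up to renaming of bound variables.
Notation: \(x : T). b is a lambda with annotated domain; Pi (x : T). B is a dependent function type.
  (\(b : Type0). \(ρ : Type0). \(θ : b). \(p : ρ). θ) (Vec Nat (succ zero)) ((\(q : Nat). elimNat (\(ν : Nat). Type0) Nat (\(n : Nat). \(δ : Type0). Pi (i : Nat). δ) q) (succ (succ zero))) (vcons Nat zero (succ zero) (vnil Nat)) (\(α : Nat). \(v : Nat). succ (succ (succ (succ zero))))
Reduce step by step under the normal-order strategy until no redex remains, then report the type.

reduction (normal order):
  (\(b : Type0). \(ρ : Type0). \(θ : b). \(p : ρ). θ) (Vec Nat (succ zero)) ((\(q : Nat). elimNat (\(ν : Nat). Type0) Nat (\(n : Nat). \(δ : Type0). Pi (i : Nat). δ) q) (succ (succ zero))) (vcons Nat zero (succ zero) (vnil Nat)) (\(α : Nat). \(v : Nat). succ (succ (succ (succ zero))))
  ~> (\(b : Type0). \(ρ : Vec Nat (succ zero)). \(θ : b). ρ) ((\(p : Nat). elimNat (\(q : Nat). Type0) Nat (\(ν : Nat). \(n : Type0). Pi (δ : Nat). n) p) (succ (succ zero))) (vcons Nat zero (succ zero) (vnil Nat)) (\(i : Nat). \(α : Nat). succ (succ (succ (succ zero))))
  ~> (\(b : Vec Nat (succ zero)). \(ρ : (\(θ : Nat). elimNat (\(p : Nat). Type0) Nat (\(q : Nat). \(ν : Type0). Pi (n : Nat). ν) θ) (succ (succ zero))). b) (vcons Nat zero (succ zero) (vnil Nat)) (\(δ : Nat). \(i : Nat). succ (succ (succ (succ zero))))
  ~> (\(b : (\(ρ : Nat). elimNat (\(θ : Nat). Type0) Nat (\(p : Nat). \(q : Type0). Pi (ν : Nat). q) ρ) (succ (succ zero))). vcons Nat zero (succ zero) (vnil Nat)) (\(n : Nat). \(δ : Nat). succ (succ (succ (succ zero))))
  ~> vcons Nat zero (succ zero) (vnil Nat)
inferred type:
  Vec Nat (succ zero)


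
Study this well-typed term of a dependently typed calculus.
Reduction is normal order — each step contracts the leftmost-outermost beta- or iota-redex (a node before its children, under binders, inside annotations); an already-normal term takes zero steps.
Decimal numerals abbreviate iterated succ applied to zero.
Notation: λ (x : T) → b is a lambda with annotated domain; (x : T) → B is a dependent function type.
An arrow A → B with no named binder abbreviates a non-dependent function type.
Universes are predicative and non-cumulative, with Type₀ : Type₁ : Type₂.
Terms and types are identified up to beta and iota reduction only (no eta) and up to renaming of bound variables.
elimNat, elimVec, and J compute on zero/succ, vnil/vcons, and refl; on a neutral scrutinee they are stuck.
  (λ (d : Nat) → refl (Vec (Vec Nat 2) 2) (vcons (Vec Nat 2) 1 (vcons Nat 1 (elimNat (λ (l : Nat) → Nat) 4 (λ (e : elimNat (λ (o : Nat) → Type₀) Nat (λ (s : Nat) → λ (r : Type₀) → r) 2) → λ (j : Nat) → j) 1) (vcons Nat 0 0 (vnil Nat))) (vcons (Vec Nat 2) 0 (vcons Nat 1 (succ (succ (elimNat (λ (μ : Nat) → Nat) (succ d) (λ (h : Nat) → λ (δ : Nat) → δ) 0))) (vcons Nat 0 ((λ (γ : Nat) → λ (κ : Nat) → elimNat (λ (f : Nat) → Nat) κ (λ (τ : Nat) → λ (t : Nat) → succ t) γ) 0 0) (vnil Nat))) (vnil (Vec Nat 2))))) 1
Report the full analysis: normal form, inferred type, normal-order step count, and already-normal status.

resulting normal form:
  refl (Vec (Vec Nat 2) 2) (vcons (Vec Nat 2) 1 (vcons Nat 1 4 (vcons Nat 0 0 (vnil Nat))) (vcons (Vec Nat 2) 0 (vcons Nat 1 4 (vcons Nat 0 0 (vnil Nat))) (vnil (Vec Nat 2))))
type:
  Eq (Vec (Vec Nat 2) 2) (vcons (Vec Nat 2) 1 (vcons Nat 1 4 (vcons Nat 0 0 (vnil Nat))) (vcons (Vec Nat 2) 0 (vcons Nat 1 4 (vcons Nat 0 0 (vnil Nat))) (vnil (Vec Nat 2)))) (vcons (Vec Nat 2) 1 (vcons Nat 1 4 (vcons Nat 0 0 (vnil Nat))) (vcons (Vec Nat 2) 0 (vcons Nat 1 4 (vcons Nat 0 0 (vnil Nat))) (vnil (Vec Nat 2))))
reduction steps (normal order): 9
started in normal form: no
first redex: a beta-redex


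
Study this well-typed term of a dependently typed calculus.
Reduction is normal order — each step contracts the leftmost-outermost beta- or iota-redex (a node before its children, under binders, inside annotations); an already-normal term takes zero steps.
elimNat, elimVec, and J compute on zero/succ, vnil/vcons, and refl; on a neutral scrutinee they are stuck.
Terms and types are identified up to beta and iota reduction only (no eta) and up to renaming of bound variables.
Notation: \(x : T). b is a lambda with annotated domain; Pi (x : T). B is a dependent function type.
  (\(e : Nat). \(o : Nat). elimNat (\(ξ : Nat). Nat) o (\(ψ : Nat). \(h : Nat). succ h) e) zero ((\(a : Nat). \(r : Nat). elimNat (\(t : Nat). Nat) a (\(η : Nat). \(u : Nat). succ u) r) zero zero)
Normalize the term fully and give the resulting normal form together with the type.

reduced normal form:
  zero
type:
  Nat
observation: normalization takes exactly 6 steps under the normal-order strategy.


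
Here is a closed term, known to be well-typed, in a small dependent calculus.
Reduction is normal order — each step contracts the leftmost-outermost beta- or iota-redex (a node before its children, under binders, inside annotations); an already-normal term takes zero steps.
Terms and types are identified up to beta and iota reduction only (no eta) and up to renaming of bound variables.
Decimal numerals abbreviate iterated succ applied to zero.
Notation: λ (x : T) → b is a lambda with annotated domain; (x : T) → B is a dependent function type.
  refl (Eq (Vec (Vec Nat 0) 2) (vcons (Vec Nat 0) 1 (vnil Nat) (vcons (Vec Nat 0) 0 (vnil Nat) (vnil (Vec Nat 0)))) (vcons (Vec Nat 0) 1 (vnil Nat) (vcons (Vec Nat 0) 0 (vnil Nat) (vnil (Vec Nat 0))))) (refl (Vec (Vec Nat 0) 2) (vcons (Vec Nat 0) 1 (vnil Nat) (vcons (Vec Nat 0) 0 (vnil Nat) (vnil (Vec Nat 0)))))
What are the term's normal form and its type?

normal form:
  refl (Eq (Vec (Vec Nat 0) 2) (vcons (Vec Nat 0) 1 (vnil Nat) (vcons (Vec Nat 0) 0 (vnil Nat) (vnil (Vec Nat 0)))) (vcons (Vec Nat 0) 1 (vnil Nat) (vcons (Vec Nat 0) 0 (vnil Nat) (vnil (Vec Nat 0))))) (refl (Vec (Vec Nat 0) 2) (vcons (Vec Nat 0) 1 (vnil Nat) (vcons (Vec Nat 0) 0 (vnil Nat) (vnil (Vec Nat 0)))))
type:
  Eq (Eq (Vec (Vec Nat 0) 2) (vcons (Vec Nat 0) 1 (vnil Nat) (vcons (Vec Nat 0) 0 (vnil Nat) (vnil (Vec Nat 0)))) (vcons (Vec Nat 0) 1 (vnil Nat) (vcons (Vec Nat 0) 0 (vnil Nat) (vnil (Vec Nat 0))))) (refl (Vec (Vec Nat 0) 2) (vcons (Vec Nat 0) 1 (vnil Nat) (vcons (Vec Nat 0) 0 (vnil Nat) (vnil (Vec Nat 0))))) (refl (Vec (Vec Nat 0) 2) (vcons (Vec Nat 0) 1 (vnil Nat) (vcons (Vec Nat 0) 0 (vnil Nat) (vnil (Vec Nat 0)))))


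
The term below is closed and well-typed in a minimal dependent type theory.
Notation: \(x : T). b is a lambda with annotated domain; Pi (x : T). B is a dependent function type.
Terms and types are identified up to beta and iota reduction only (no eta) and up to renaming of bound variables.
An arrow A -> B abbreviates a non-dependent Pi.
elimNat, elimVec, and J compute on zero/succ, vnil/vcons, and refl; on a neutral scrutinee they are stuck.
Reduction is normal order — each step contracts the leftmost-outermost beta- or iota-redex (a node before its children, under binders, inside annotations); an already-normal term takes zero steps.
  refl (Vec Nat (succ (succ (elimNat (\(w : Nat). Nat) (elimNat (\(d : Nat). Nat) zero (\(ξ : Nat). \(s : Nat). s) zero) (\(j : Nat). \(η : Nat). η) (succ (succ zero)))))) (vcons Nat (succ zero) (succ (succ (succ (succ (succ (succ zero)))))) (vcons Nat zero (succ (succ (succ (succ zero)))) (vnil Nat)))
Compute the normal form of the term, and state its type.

normal form:
  refl (Vec Nat (succ (succ zero))) (vcons Nat (succ zero) (succ (succ (succ (succ (succ (succ zero)))))) (vcons Nat zero (succ (succ (succ (succ zero)))) (vnil Nat)))
the term's type:
  Eq (Vec Nat (succ (succ zero))) (vcons Nat (succ zero) (succ (succ (succ (succ (succ (succ zero)))))) (vcons Nat zero (succ (succ (succ (succ zero)))) (vnil Nat))) (vcons Nat (succ zero) (succ (succ (succ (succ (succ (succ zero)))))) (vcons Nat zero (succ (succ (succ (succ zero)))) (vnil Nat)))


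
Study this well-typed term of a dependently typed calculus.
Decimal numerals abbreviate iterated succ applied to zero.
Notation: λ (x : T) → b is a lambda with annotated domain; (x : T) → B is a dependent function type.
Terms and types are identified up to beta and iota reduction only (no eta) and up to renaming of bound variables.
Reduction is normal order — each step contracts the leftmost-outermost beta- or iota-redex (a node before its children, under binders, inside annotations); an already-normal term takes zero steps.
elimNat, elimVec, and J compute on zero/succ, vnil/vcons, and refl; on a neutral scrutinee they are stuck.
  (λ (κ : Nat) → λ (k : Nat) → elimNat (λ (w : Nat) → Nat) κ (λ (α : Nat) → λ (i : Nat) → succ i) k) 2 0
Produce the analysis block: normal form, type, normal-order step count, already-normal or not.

normal form:
  2
inferred type:
  Nat
steps to reach normal form (normal order): 3
already normal: no
first contracted redex: a beta-redex


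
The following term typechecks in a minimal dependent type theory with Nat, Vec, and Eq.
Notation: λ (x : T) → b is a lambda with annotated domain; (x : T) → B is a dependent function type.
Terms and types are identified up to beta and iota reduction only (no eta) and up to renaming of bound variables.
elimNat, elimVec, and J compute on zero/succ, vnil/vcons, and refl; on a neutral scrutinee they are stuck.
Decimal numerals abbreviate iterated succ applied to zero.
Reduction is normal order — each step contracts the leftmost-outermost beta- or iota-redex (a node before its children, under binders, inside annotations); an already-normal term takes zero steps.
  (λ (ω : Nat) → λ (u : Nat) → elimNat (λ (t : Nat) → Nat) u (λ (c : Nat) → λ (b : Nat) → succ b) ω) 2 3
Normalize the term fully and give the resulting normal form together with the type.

normal form:
  5
the term's type:
  Nat
observation: the term reaches its normal form after 9 normal-order steps.


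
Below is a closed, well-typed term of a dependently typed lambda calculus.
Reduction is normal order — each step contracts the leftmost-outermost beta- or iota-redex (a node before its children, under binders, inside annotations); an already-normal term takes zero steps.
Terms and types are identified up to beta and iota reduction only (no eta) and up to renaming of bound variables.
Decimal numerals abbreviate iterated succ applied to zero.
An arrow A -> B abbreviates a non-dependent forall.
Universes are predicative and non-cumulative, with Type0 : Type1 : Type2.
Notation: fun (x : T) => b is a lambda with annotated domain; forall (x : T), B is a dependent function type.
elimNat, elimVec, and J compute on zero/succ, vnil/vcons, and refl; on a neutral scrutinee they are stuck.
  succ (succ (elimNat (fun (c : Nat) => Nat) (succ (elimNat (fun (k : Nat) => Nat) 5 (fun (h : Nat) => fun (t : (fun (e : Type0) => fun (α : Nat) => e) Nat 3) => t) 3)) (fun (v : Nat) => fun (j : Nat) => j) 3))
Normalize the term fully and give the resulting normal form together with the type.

resulting normal form:
  8
the term's type:
  Nat


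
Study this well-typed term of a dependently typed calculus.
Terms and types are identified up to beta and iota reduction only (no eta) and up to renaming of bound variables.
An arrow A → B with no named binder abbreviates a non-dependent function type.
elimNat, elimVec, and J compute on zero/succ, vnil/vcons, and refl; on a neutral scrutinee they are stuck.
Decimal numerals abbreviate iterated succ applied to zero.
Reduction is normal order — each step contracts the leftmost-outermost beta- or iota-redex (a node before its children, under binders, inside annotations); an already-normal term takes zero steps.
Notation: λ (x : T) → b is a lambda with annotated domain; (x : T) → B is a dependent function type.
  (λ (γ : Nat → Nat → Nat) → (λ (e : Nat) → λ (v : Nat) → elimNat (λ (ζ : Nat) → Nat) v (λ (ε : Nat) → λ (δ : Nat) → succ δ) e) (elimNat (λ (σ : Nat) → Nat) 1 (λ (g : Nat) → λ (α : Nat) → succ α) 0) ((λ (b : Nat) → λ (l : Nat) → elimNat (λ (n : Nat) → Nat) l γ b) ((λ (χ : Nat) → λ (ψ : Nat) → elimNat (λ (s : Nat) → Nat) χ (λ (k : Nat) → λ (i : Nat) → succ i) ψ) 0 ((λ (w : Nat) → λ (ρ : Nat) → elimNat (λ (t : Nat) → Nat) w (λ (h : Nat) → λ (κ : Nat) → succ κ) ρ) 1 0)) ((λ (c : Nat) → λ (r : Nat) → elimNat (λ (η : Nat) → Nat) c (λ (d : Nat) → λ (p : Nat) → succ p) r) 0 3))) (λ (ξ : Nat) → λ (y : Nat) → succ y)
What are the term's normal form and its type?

normal form:
  5
the term's type:
  Nat


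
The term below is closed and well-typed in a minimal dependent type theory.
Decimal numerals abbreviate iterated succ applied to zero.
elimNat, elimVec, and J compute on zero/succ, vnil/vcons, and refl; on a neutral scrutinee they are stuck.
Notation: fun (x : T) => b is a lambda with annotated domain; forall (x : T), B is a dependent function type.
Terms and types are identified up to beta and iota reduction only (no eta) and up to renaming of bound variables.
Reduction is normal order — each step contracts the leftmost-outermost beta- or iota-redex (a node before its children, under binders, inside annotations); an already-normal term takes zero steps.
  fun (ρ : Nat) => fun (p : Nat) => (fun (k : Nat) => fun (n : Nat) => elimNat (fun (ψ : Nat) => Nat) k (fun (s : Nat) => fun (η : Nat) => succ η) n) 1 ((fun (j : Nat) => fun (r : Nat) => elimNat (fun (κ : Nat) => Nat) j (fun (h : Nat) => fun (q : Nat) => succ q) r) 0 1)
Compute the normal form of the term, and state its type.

reduced normal form:
  fun (ρ : Nat) => fun (p : Nat) => 2
inferred type:
  forall (ρ : Nat), forall (p : Nat), Nat
observation: the first redex contracted is a beta-redex; the normal form is reached in 12 normal-order steps.


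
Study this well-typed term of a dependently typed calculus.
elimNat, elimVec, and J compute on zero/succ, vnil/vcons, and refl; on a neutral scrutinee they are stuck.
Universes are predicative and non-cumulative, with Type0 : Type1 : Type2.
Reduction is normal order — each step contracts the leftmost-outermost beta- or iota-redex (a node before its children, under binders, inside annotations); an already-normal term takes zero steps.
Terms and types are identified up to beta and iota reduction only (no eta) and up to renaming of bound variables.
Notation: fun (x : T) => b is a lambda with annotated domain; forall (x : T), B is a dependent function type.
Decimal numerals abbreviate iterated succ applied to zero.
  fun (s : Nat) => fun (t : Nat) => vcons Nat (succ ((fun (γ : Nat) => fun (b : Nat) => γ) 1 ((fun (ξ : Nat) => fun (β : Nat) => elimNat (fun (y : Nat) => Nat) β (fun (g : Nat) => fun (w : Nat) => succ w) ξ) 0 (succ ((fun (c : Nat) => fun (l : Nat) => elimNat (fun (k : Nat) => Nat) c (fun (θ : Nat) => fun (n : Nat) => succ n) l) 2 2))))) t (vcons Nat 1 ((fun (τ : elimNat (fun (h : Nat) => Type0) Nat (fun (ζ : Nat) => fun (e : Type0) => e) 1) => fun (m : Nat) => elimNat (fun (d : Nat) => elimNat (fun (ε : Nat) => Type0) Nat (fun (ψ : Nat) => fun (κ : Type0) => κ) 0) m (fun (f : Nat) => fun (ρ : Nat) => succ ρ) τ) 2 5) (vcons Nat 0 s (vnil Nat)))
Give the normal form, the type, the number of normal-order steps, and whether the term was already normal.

normal form:
  fun (s : Nat) => fun (t : Nat) => vcons Nat 2 t (vcons Nat 1 7 (vcons Nat 0 s (vnil Nat)))
type:
  forall (s : Nat), forall (t : Nat), Vec Nat 3
normal-order step count: 11
term was already normal: no
first redex: a beta-redex


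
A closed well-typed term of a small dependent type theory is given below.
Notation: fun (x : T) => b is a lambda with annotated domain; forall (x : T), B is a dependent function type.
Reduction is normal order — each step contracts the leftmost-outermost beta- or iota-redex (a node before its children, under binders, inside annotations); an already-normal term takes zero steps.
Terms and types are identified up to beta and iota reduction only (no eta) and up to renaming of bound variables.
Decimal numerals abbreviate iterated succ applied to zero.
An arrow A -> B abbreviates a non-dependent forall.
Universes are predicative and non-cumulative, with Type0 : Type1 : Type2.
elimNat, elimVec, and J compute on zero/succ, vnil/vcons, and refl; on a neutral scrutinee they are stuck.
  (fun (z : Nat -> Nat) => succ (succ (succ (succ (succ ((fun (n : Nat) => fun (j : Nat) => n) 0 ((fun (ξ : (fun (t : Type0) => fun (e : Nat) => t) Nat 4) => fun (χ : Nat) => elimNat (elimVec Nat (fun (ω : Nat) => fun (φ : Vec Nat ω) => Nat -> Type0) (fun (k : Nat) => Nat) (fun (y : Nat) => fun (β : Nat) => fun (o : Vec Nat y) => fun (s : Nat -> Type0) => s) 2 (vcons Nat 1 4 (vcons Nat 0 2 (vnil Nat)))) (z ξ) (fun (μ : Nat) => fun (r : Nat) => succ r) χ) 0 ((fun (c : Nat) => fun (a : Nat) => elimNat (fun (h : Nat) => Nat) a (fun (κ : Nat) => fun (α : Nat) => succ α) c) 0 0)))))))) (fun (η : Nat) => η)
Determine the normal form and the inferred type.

resulting normal form:
  5
type:
  Nat


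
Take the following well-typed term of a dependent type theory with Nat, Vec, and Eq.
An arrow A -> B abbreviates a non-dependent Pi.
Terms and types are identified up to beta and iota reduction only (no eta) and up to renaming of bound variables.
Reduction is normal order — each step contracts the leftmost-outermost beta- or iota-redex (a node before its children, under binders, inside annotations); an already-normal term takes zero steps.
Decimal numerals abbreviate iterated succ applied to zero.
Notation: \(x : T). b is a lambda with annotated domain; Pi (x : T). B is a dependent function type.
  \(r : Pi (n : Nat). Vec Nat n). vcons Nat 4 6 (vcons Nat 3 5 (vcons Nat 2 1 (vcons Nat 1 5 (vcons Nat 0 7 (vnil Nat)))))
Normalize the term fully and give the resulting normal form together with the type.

reduced normal form:
  \(r : Pi (n : Nat). Vec Nat n). vcons Nat 4 6 (vcons Nat 3 5 (vcons Nat 2 1 (vcons Nat 1 5 (vcons Nat 0 7 (vnil Nat)))))
inferred type:
  (Pi (r : Nat). Vec Nat r) -> Vec Nat 5
observation: no redex remains anywhere in the term; it is its own normal form.


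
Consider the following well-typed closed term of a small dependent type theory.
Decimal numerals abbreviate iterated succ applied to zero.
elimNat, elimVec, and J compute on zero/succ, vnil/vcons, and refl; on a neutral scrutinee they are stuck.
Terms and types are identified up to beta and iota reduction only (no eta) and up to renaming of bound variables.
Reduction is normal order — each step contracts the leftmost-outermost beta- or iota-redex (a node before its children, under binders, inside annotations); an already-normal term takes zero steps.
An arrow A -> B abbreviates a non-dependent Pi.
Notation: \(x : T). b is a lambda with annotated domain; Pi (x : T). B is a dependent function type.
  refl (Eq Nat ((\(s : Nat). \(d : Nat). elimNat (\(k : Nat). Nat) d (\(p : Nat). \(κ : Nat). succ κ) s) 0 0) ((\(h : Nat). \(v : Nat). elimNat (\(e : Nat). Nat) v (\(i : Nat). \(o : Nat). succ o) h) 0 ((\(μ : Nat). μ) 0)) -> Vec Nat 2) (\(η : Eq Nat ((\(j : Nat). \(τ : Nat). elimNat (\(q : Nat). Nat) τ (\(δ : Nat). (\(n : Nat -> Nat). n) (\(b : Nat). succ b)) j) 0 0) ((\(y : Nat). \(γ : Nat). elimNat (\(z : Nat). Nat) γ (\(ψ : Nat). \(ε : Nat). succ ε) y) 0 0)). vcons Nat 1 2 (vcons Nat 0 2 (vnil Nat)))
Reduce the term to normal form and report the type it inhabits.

resulting normal form:
  refl (Eq Nat 0 0 -> Vec Nat 2) (\(s : Eq Nat 0 0). vcons Nat 1 2 (vcons Nat 0 2 (vnil Nat)))
inferred type:
  Eq (Eq Nat 0 0 -> Vec Nat 2) (\(s : Eq Nat 0 0). vcons Nat 1 2 (vcons Nat 0 2 (vnil Nat))) (\(d : Eq Nat 0 0). vcons Nat 1 2 (vcons Nat 0 2 (vnil Nat)))
observation: reduction starts at a beta-redex, and 13 normal-order steps reach the normal form.


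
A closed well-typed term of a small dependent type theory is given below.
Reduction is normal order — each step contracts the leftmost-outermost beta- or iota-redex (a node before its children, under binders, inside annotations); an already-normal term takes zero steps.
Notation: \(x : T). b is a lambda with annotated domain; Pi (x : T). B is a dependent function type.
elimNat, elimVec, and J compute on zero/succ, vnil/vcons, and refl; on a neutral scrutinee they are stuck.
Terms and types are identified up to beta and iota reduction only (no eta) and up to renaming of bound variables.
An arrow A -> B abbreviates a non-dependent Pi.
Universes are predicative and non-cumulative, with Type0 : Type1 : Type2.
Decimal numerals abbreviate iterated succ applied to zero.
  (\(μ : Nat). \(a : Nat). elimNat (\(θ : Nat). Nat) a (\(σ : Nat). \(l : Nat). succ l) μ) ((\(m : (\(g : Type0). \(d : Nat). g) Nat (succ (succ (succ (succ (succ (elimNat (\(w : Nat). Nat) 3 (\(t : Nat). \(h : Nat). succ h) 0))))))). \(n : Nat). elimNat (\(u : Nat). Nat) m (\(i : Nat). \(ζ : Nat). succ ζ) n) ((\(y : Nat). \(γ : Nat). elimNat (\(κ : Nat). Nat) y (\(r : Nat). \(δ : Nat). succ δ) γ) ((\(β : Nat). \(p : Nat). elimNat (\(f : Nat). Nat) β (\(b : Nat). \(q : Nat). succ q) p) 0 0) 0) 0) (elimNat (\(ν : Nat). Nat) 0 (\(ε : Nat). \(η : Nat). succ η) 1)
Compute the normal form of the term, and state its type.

normal form:
  1
the term's type:
  Nat
observation: normalization takes exactly 16 steps under the normal-order strategy.


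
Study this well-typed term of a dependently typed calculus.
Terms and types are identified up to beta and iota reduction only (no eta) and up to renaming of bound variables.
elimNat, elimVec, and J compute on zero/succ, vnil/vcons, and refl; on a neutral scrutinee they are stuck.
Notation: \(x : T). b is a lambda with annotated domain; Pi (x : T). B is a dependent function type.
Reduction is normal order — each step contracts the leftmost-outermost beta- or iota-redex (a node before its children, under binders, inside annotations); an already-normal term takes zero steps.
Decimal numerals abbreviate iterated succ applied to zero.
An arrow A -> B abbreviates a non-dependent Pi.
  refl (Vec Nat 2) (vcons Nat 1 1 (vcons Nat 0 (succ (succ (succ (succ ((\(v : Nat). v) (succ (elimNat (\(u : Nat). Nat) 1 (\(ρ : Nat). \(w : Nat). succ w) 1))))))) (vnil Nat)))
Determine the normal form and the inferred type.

normal form:
  refl (Vec Nat 2) (vcons Nat 1 1 (vcons Nat 0 7 (vnil Nat)))
inferred type:
  Eq (Vec Nat 2) (vcons Nat 1 1 (vcons Nat 0 7 (vnil Nat))) (vcons Nat 1 1 (vcons Nat 0 7 (vnil Nat)))


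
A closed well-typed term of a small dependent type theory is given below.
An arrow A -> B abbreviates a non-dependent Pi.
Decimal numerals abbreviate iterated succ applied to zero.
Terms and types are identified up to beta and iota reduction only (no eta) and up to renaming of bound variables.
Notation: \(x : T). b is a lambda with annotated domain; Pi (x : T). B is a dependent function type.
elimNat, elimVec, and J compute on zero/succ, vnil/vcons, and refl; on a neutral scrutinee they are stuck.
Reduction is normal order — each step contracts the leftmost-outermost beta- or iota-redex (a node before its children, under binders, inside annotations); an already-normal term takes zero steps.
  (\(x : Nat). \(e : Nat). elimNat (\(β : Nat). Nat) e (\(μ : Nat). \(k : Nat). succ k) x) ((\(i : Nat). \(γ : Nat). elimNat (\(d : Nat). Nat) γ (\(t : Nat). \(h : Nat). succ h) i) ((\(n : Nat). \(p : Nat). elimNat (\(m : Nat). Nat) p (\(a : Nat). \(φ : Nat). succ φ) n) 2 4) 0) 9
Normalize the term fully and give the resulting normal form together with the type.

normal form:
  15
type:
  Nat


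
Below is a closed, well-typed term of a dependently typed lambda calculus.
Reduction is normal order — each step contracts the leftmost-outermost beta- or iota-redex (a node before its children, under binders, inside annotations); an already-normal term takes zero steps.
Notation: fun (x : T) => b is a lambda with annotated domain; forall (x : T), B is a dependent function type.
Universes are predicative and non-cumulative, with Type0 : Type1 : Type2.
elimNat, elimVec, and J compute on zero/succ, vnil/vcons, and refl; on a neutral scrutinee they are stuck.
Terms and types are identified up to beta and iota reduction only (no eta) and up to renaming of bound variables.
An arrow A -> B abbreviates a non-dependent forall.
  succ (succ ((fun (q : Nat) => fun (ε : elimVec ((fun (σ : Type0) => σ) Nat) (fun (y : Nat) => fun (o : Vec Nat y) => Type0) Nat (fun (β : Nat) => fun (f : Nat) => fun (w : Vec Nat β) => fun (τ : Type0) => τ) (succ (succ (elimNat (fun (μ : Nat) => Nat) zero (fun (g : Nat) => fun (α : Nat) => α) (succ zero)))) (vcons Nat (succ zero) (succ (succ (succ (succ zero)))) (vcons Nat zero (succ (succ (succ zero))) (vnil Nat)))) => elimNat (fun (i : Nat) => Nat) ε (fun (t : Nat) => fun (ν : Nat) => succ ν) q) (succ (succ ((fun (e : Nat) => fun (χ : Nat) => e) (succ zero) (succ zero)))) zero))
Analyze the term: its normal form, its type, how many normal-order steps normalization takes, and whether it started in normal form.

normal form:
  succ (succ (succ (succ (succ zero))))
inferred type:
  Nat
normal-order step count: 14
already normal: no
first contracted redex: a beta-redex


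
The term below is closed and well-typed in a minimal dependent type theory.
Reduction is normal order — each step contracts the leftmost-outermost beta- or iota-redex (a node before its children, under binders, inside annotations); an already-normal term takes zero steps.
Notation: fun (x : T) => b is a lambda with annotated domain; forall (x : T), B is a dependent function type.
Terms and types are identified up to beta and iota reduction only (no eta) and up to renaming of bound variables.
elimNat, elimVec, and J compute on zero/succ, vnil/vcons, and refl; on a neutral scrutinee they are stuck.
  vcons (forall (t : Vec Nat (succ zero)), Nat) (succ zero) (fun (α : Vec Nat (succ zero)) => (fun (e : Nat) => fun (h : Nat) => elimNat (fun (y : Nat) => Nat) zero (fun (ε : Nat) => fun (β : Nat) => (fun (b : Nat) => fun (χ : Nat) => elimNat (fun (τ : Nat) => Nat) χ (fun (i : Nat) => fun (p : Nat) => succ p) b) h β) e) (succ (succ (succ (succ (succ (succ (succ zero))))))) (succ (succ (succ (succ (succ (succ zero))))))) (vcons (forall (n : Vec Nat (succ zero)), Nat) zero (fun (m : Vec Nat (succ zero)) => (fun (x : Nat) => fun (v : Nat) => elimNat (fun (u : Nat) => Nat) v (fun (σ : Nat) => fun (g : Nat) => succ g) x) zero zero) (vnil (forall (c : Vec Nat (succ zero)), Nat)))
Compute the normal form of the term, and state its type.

reduced normal form:
  vcons (forall (t : Vec Nat (succ zero)), Nat) (succ zero) (fun (α : Vec Nat (succ zero)) => succ (succ (succ (succ (succ (succ (succ (succ (succ (succ (succ (succ (succ (succ (succ (succ (succ (succ (succ (succ (succ (succ (succ (succ (succ (succ (succ (succ (succ (succ (succ (succ (succ (succ (succ (succ (succ (succ (succ (succ (succ (succ zero)))))))))))))))))))))))))))))))))))))))))) (vcons (forall (e : Vec Nat (succ zero)), Nat) zero (fun (h : Vec Nat (succ zero)) => zero) (vnil (forall (y : Vec Nat (succ zero)), Nat)))
type:
  Vec (forall (t : Vec Nat (succ zero)), Nat) (succ (succ zero))
observation: the term reaches its normal form after 174 normal-order steps.


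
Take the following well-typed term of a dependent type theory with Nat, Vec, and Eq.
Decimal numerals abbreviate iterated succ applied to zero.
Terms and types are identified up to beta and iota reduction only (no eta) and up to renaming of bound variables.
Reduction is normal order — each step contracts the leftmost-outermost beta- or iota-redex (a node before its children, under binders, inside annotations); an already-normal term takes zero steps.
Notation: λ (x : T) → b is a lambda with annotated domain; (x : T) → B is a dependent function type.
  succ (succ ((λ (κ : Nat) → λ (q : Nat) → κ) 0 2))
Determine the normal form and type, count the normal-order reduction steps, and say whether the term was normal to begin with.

resulting normal form:
  2
type:
  Nat
normal-order step count: 2
started in normal form: no
first redex: a beta-redex


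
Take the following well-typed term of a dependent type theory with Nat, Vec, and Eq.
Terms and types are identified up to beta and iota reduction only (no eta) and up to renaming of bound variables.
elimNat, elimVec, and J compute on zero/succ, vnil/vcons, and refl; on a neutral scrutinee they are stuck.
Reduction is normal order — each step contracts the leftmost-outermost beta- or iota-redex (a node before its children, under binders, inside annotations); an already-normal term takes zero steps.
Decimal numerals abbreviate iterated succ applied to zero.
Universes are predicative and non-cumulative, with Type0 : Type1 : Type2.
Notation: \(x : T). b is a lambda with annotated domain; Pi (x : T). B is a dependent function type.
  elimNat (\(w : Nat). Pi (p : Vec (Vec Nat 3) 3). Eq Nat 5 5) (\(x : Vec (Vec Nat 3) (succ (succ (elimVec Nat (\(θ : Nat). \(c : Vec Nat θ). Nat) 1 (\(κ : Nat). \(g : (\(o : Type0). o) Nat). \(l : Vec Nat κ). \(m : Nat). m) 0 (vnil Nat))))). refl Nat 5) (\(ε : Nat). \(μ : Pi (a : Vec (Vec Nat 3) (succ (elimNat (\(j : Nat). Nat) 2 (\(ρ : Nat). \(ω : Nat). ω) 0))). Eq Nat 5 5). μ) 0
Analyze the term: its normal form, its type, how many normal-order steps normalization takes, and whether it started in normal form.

reduced normal form:
  \(w : Vec (Vec Nat 3) 3). refl Nat 5
the term's type:
  Pi (w : Vec (Vec Nat 3) 3). Eq Nat 5 5
normal-order step count: 2
already normal: no
first contracted redex: an elimNat iota-redex


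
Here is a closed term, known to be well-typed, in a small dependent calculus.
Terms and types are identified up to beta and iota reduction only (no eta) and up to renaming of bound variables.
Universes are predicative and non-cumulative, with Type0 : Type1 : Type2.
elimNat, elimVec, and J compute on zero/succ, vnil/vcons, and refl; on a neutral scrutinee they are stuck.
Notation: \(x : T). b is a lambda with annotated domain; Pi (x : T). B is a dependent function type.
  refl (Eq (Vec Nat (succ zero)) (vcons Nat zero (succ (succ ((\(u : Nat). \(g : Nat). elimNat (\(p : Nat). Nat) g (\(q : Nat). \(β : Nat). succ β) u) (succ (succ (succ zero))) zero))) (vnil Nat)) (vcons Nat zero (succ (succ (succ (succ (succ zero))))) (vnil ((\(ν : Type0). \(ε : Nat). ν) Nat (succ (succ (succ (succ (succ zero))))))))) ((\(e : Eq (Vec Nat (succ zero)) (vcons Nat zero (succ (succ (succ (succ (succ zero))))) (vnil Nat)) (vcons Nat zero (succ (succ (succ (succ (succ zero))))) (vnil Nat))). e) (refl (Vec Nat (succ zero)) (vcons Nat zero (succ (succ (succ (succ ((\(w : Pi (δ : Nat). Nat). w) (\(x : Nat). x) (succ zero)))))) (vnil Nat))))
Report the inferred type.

type:
  Eq (Eq (Vec Nat (succ zero)) (vcons Nat zero (succ (succ (succ (succ (succ zero))))) (vnil Nat)) (vcons Nat zero (succ (succ (succ (succ (succ zero))))) (vnil Nat))) (refl (Vec Nat (succ zero)) (vcons Nat zero (succ (succ (succ (succ (succ zero))))) (vnil Nat))) (refl (Vec Nat (succ zero)) (vcons Nat zero (succ (succ (succ (succ (succ zero))))) (vnil Nat)))


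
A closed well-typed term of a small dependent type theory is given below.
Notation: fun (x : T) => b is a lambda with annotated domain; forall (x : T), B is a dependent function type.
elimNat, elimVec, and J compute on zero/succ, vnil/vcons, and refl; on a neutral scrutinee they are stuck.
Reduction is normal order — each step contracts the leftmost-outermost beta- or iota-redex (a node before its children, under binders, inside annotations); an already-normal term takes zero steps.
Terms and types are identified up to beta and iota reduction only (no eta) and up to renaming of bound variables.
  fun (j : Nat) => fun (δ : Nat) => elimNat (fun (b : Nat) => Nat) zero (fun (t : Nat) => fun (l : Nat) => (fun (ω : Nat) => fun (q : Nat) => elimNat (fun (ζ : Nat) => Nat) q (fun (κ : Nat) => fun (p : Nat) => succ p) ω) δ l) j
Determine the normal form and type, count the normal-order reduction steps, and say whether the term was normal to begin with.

normal form:
  fun (j : Nat) => fun (δ : Nat) => elimNat (fun (b : Nat) => Nat) zero (fun (t : Nat) => fun (l : Nat) => elimNat (fun (ω : Nat) => Nat) l (fun (q : Nat) => fun (ζ : Nat) => succ ζ) δ) j
type:
  forall (j : Nat), forall (δ : Nat), Nat
steps to reach normal form (normal order): 2
already normal: no
first redex: a beta-redex


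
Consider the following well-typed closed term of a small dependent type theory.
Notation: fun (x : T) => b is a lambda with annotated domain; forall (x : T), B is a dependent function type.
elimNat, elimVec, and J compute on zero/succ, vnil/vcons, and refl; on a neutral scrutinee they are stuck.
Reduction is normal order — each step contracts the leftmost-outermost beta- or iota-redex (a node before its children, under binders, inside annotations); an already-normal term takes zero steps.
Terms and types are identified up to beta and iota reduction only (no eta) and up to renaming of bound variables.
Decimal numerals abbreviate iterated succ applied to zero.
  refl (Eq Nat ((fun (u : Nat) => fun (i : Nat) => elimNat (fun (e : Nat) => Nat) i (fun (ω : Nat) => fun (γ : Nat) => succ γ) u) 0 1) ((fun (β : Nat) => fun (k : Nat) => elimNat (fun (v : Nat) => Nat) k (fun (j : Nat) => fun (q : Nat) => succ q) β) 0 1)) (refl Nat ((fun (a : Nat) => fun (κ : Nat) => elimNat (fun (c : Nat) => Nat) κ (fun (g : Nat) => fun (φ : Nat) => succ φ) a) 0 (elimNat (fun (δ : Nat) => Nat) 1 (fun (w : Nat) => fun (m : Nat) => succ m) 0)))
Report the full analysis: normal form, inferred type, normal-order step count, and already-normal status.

reduced normal form:
  refl (Eq Nat 1 1) (refl Nat 1)
inferred type:
  Eq (Eq Nat 1 1) (refl Nat 1) (refl Nat 1)
steps to reach normal form (normal order): 10
term was already normal: no
first redex: a beta-redex


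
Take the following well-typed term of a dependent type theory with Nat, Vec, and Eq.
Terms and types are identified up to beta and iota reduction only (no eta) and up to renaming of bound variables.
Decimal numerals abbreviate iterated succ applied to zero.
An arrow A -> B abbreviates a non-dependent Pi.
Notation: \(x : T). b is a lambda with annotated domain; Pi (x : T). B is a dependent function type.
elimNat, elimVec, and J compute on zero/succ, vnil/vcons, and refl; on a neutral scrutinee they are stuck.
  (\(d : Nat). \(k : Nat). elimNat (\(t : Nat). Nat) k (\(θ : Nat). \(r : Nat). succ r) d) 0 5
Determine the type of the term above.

type:
  Nat
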